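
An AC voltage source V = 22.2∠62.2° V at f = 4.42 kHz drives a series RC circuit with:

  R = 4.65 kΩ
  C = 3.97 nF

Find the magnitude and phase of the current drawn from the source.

Step 1 — Angular frequency: ω = 2π·f = 2π·4420 = 2.777e+04 rad/s.
Step 2 — Component impedances:
  R: Z = R = 4650 Ω
  C: Z = 1/(jωC) = -j/(ω·C) = 0 - j9070 Ω
Step 3 — Series combination: Z_total = R + C = 4650 - j9070 Ω = 1.019e+04∠-62.9° Ω.
Step 4 — Source phasor: V = 22.2∠62.2° V = 10.35 + j19.64 V.
Step 5 — Ohm's law: I = V / Z_total = (10.35 + j19.64) / (4650 - j9070) = -0.001251 + j0.001783 A.
Step 6 — Convert to polar: |I| = 0.002178 A, ∠I = 125.1°.

I = 0.002178∠125.1° A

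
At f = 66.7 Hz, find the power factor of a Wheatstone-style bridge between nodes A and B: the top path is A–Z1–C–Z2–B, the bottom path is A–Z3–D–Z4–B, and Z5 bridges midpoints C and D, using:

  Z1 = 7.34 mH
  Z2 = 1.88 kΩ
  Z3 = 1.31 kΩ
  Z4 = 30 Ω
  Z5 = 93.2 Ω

Step 1 — Angular frequency: ω = 2π·f = 2π·66.7 = 419.1 rad/s.
Step 2 — Component impedances:
  Z1: Z = jωL = j·419.1·0.00734 = 0 + j3.076 Ω
  Z2: Z = R = 1880 Ω
  Z3: Z = R = 1310 Ω
  Z4: Z = R = 30 Ω
  Z5: Z = R = 93.2 Ω
Step 3 — Bridge requires nodal analysis (the Z5 bridge couples midpoints C and D, so the two paths cannot be reduced to a simple series/parallel combination). Setting node B to ground and injecting 1 A at node A, the 3-node admittance system at A, C, D solves to V_A = Z_AB = 110.2 + j2.703 Ω = 110.2∠1.4° Ω.
Step 4 — Power factor: PF = cos(φ) = Re(Z)/|Z| = 110.16/110.19 = 0.9997.
Step 5 — Type: Im(Z) = 2.703 ⇒ lagging (phase φ = 1.4°).

PF = 0.9997 (lagging, φ = 1.4°)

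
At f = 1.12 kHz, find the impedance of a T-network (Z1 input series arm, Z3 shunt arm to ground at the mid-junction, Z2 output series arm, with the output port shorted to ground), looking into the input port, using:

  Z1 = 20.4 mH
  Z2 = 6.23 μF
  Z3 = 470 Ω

Step 1 — Angular frequency: ω = 2π·f = 2π·1120 = 7037 rad/s.
Step 2 — Component impedances:
  Z1: Z = jωL = j·7037·0.0204 = 0 + j143.6 Ω
  Z2: Z = 1/(jωC) = -j/(ω·C) = 0 - j22.81 Ω
  Z3: Z = R = 470 Ω
Step 3 — With the output port shorted to ground, the output series arm Z2 runs from the junction to ground; the shunt arm Z3 also runs from the junction to ground. They appear in parallel: Z3 || Z2 = 1.104 - j22.76 Ω.
Step 4 — Series with input arm Z1: Z_in = Z1 + (Z3 || Z2) = 1.104 + j120.8 Ω = 120.8∠89.5° Ω.

Z = 1.104 + j120.8 Ω = 120.8∠89.5° Ω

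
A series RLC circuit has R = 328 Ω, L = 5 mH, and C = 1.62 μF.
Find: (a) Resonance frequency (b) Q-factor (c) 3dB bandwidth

Step 1 — Resonance: ω₀ = 1/√(LC) = 1/√(0.005·1.62e-06) = 1.111e+04 rad/s.
Step 2 — f₀ = ω₀/(2π) = 1768 Hz.
Step 3 — Series Q: Q = ω₀L/R = 1.111e+04·0.005/328 = 0.1694.
Step 4 — Bandwidth: Δω = ω₀/Q = 6.56e+04 rad/s; BW = Δω/(2π) = 1.044e+04 Hz.

(a) f₀ = 1768 Hz  (b) Q = 0.1694  (c) BW = 1.044e+04 Hz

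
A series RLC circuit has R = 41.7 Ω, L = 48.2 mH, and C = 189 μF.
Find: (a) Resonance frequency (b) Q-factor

Step 1 — Resonance condition Im(Z)=0 gives ω₀ = 1/√(LC).
Step 2 — ω₀ = 1/√(0.0482·0.000189) = 331.3 rad/s.
Step 3 — f₀ = ω₀/(2π) = 52.73 Hz.
Step 4 — Series Q: Q = ω₀L/R = 331.3·0.0482/41.7 = 0.383.

(a) f₀ = 52.73 Hz  (b) Q = 0.383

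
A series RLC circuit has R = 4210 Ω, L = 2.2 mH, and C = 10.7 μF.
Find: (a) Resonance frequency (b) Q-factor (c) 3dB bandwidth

Step 1 — Resonance condition Im(Z)=0 gives ω₀ = 1/√(LC).
Step 2 — ω₀ = 1/√(0.0022·1.07e-05) = 6518 rad/s.
Step 3 — f₀ = ω₀/(2π) = 1037 Hz.
Step 4 — Series Q: Q = ω₀L/R = 6518·0.0022/4210 = 0.003406.
Step 5 — 3dB bandwidth: Δω = ω₀/Q = 1.914e+06 rad/s; BW = Δω/(2π) = 3.046e+05 Hz.

(a) f₀ = 1037 Hz  (b) Q = 0.003406  (c) BW = 3.046e+05 Hz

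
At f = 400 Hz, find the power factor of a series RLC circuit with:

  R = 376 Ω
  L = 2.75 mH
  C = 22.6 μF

Step 1 — Angular frequency: ω = 2π·f = 2π·400 = 2513 rad/s.
Step 2 — Component impedances:
  R: Z = R = 376 Ω
  L: Z = jωL = j·2513·0.00275 = 0 + j6.912 Ω
  C: Z = 1/(jωC) = -j/(ω·C) = 0 - j17.61 Ω
Step 3 — Series combination: Z_total = R + L + C = 376 - j10.69 Ω = 376.2∠-1.6° Ω.
Step 4 — Power factor: PF = cos(φ) = Re(Z)/|Z| = 376/376.15 = 0.9996.
Step 5 — Type: Im(Z) = -10.69 ⇒ leading (phase φ = -1.6°).

PF = 0.9996 (leading, φ = -1.6°)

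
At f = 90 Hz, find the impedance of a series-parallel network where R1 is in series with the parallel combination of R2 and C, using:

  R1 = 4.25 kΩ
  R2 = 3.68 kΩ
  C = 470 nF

Step 1 — Angular frequency: ω = 2π·f = 2π·90 = 565.5 rad/s.
Step 2 — Component impedances:
  R1: Z = R = 4250 Ω
  R2: Z = R = 3680 Ω
  C: Z = 1/(jωC) = -j/(ω·C) = 0 - j3763 Ω
Step 3 — Parallel branch: R2 || C = 1/(1/R2 + 1/C) = 1881 - j1840 Ω.
Step 4 — Series with R1: Z_total = R1 + (R2 || C) = 6131 - j1840 Ω = 6401∠-16.7° Ω.

Z = 6131 - j1840 Ω = 6401∠-16.7° Ω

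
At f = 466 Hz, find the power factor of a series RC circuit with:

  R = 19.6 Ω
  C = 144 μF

Step 1 — Angular frequency: ω = 2π·f = 2π·466 = 2928 rad/s.
Step 2 — Component impedances:
  R: Z = R = 19.6 Ω
  C: Z = 1/(jωC) = -j/(ω·C) = 0 - j2.372 Ω
Step 3 — Series combination: Z_total = R + C = 19.6 - j2.372 Ω = 19.74∠-6.9° Ω.
Step 4 — Power factor: PF = cos(φ) = Re(Z)/|Z| = 19.6/19.743 = 0.9928.
Step 5 — Type: Im(Z) = -2.372 ⇒ leading (phase φ = -6.9°).

PF = 0.9928 (leading, φ = -6.9°)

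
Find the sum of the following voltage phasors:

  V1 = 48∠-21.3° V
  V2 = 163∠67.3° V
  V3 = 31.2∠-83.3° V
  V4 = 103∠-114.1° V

Step 1 — Convert each phasor to rectangular form:
  V1 = 48·(cos(-21.3°) + j·sin(-21.3°)) = 44.72 - j17.44 V
  V2 = 163·(cos(67.3°) + j·sin(67.3°)) = 62.9 + j150.4 V
  V3 = 31.2·(cos(-83.3°) + j·sin(-83.3°)) = 3.64 - j30.99 V
  V4 = 103·(cos(-114.1°) + j·sin(-114.1°)) = -42.06 - j94.02 V
Step 2 — Sum components: V_total = 69.21 + j7.929 V.
Step 3 — Convert to polar: |V_total| = 69.66 V, ∠V_total = 6.5°.

V_total = 69.66∠6.5° V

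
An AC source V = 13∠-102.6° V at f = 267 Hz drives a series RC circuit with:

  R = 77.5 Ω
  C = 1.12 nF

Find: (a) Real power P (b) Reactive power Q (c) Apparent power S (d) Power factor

Step 1 — Angular frequency: ω = 2π·f = 2π·267 = 1678 rad/s.
Step 2 — Component impedances:
  R: Z = R = 77.5 Ω
  C: Z = 1/(jωC) = -j/(ω·C) = 0 - j5.322e+05 Ω
Step 3 — Series combination: Z_total = R + C = 77.5 - j5.322e+05 Ω = 5.322e+05∠-90.0° Ω.
Step 4 — Source phasor: V = 13∠-102.6° V = -2.836 - j12.69 V.
Step 5 — Current: I = V / Z = 2.384e-05 - j5.332e-06 A = 2.443e-05∠-12.6° A.
Step 6 — Complex power: S = V·I* = 4.624e-08 - j0.0003175 VA.
Step 7 — Real power: P = Re(S) = 4.624e-08 W.
Step 8 — Reactive power: Q = Im(S) = -0.0003175 VAR.
Step 9 — Apparent power: |S| = 0.0003175 VA.
Step 10 — Power factor: PF = P/|S| = 0.0001456 (leading).

(a) P = 4.624e-08 W  (b) Q = -0.0003175 VAR  (c) S = 0.0003175 VA  (d) PF = 0.0001456 (leading)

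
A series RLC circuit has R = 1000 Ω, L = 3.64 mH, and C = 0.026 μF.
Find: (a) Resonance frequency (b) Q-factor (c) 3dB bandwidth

Step 1 — Resonance condition Im(Z)=0 gives ω₀ = 1/√(LC).
Step 2 — ω₀ = 1/√(0.00364·2.6e-08) = 1.028e+05 rad/s.
Step 3 — f₀ = ω₀/(2π) = 1.636e+04 Hz.
Step 4 — Series Q: Q = ω₀L/R = 1.028e+05·0.00364/1000 = 0.3742.
Step 5 — 3dB bandwidth: Δω = ω₀/Q = 2.747e+05 rad/s; BW = Δω/(2π) = 4.372e+04 Hz.

(a) f₀ = 1.636e+04 Hz  (b) Q = 0.3742  (c) BW = 4.372e+04 Hz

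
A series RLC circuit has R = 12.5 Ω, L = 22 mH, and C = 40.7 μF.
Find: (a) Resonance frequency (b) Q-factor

Step 1 — Resonance condition Im(Z)=0 gives ω₀ = 1/√(LC).
Step 2 — ω₀ = 1/√(0.022·4.07e-05) = 1057 rad/s.
Step 3 — f₀ = ω₀/(2π) = 168.2 Hz.
Step 4 — Series Q: Q = ω₀L/R = 1057·0.022/12.5 = 1.86.

(a) f₀ = 168.2 Hz  (b) Q = 1.86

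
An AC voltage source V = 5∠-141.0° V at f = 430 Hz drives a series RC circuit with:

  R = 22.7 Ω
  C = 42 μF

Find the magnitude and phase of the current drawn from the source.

Step 1 — Angular frequency: ω = 2π·f = 2π·430 = 2702 rad/s.
Step 2 — Component impedances:
  R: Z = R = 22.7 Ω
  C: Z = 1/(jωC) = -j/(ω·C) = 0 - j8.813 Ω
Step 3 — Series combination: Z_total = R + C = 22.7 - j8.813 Ω = 24.35∠-21.2° Ω.
Step 4 — Source phasor: V = 5∠-141.0° V = -3.886 - j3.147 V.
Step 5 — Ohm's law: I = V / Z_total = (-3.886 - j3.147) / (22.7 - j8.813) = -0.102 - j0.1782 A.
Step 6 — Convert to polar: |I| = 0.2053 A, ∠I = -119.8°.

I = 0.2053∠-119.8° A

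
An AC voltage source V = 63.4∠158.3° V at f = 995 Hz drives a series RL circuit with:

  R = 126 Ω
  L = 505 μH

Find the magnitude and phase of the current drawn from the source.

Step 1 — Angular frequency: ω = 2π·f = 2π·995 = 6252 rad/s.
Step 2 — Component impedances:
  R: Z = R = 126 Ω
  L: Z = jωL = j·6252·0.000505 = 0 + j3.157 Ω
Step 3 — Series combination: Z_total = R + L = 126 + j3.157 Ω = 126∠1.4° Ω.
Step 4 — Source phasor: V = 63.4∠158.3° V = -58.91 + j23.44 V.
Step 5 — Ohm's law: I = V / Z_total = (-58.91 + j23.44) / (126 + j3.157) = -0.4626 + j0.1976 A.
Step 6 — Convert to polar: |I| = 0.503 A, ∠I = 156.9°.

I = 0.503∠156.9° A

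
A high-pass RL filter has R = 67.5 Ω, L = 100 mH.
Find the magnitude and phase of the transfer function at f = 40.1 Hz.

Step 1 — Angular frequency: ω = 2π·40.1 = 252 rad/s.
Step 2 — Transfer function: H(jω) = jωL/(R + jωL).
Step 3 — Numerator jωL = j·25.2; denominator R + jωL = 67.5 + j25.2.
Step 4 — H = 0.1223 + j0.3276.
Step 5 — Magnitude: |H| = 0.3497 (-9.1 dB); phase: φ = 69.5°.

|H| = 0.3497 (-9.1 dB), φ = 69.5°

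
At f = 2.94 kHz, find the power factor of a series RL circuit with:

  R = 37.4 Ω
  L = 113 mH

Step 1 — Angular frequency: ω = 2π·f = 2π·2940 = 1.847e+04 rad/s.
Step 2 — Component impedances:
  R: Z = R = 37.4 Ω
  L: Z = jωL = j·1.847e+04·0.113 = 0 + j2087 Ω
Step 3 — Series combination: Z_total = R + L = 37.4 + j2087 Ω = 2088∠89.0° Ω.
Step 4 — Power factor: PF = cos(φ) = Re(Z)/|Z| = 37.4/2088 = 0.01791.
Step 5 — Type: Im(Z) = 2087 ⇒ lagging (phase φ = 89.0°).

PF = 0.01791 (lagging, φ = 89.0°)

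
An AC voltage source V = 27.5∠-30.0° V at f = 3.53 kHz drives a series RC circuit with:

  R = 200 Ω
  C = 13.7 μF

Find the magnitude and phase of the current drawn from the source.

Step 1 — Angular frequency: ω = 2π·f = 2π·3530 = 2.218e+04 rad/s.
Step 2 — Component impedances:
  R: Z = R = 200 Ω
  C: Z = 1/(jωC) = -j/(ω·C) = 0 - j3.291 Ω
Step 3 — Series combination: Z_total = R + C = 200 - j3.291 Ω = 200∠-0.9° Ω.
Step 4 — Source phasor: V = 27.5∠-30.0° V = 23.82 - j13.75 V.
Step 5 — Ohm's law: I = V / Z_total = (23.82 - j13.75) / (200 - j3.291) = 0.1202 - j0.06677 A.
Step 6 — Convert to polar: |I| = 0.1375 A, ∠I = -29.1°.

I = 0.1375∠-29.1° A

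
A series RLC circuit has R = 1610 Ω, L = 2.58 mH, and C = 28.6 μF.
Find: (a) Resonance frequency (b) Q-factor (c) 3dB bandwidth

Step 1 — Resonance condition Im(Z)=0 gives ω₀ = 1/√(LC).
Step 2 — ω₀ = 1/√(0.00258·2.86e-05) = 3681 rad/s.
Step 3 — f₀ = ω₀/(2π) = 585.9 Hz.
Step 4 — Series Q: Q = ω₀L/R = 3681·0.00258/1610 = 0.005899.
Step 5 — 3dB bandwidth: Δω = ω₀/Q = 6.24e+05 rad/s; BW = Δω/(2π) = 9.932e+04 Hz.

(a) f₀ = 585.9 Hz  (b) Q = 0.005899  (c) BW = 9.932e+04 Hz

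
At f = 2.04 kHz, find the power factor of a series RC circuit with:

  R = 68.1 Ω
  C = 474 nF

Step 1 — Angular frequency: ω = 2π·f = 2π·2040 = 1.282e+04 rad/s.
Step 2 — Component impedances:
  R: Z = R = 68.1 Ω
  C: Z = 1/(jωC) = -j/(ω·C) = 0 - j164.6 Ω
Step 3 — Series combination: Z_total = R + C = 68.1 - j164.6 Ω = 178.1∠-67.5° Ω.
Step 4 — Power factor: PF = cos(φ) = Re(Z)/|Z| = 68.1/178.12 = 0.3823.
Step 5 — Type: Im(Z) = -164.6 ⇒ leading (phase φ = -67.5°).

PF = 0.3823 (leading, φ = -67.5°)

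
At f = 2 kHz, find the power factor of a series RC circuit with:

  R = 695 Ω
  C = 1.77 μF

Step 1 — Angular frequency: ω = 2π·f = 2π·2000 = 1.257e+04 rad/s.
Step 2 — Component impedances:
  R: Z = R = 695 Ω
  C: Z = 1/(jωC) = -j/(ω·C) = 0 - j44.96 Ω
Step 3 — Series combination: Z_total = R + C = 695 - j44.96 Ω = 696.5∠-3.7° Ω.
Step 4 — Power factor: PF = cos(φ) = Re(Z)/|Z| = 695/696.45 = 0.9979.
Step 5 — Type: Im(Z) = -44.96 ⇒ leading (phase φ = -3.7°).

PF = 0.9979 (leading, φ = -3.7°)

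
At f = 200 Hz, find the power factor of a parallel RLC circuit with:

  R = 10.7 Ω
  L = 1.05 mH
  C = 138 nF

Step 1 — Angular frequency: ω = 2π·f = 2π·200 = 1257 rad/s.
Step 2 — Component impedances:
  R: Z = R = 10.7 Ω
  L: Z = jωL = j·1257·0.00105 = 0 + j1.319 Ω
  C: Z = 1/(jωC) = -j/(ω·C) = 0 - j5766 Ω
Step 3 — Parallel combination: 1/Z_total = 1/R + 1/L + 1/C; Z_total = 0.1603 + j1.3 Ω = 1.31∠83.0° Ω.
Step 4 — Power factor: PF = cos(φ) = Re(Z)/|Z| = 0.1603/1.31 = 0.1224.
Step 5 — Type: Im(Z) = 1.3 ⇒ lagging (phase φ = 83.0°).

PF = 0.1224 (lagging, φ = 83.0°)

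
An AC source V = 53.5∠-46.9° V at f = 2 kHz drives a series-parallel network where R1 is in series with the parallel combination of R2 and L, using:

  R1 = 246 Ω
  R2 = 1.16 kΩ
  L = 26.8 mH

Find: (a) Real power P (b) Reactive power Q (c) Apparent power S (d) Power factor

Step 1 — Angular frequency: ω = 2π·f = 2π·2000 = 1.257e+04 rad/s.
Step 2 — Component impedances:
  R1: Z = R = 246 Ω
  R2: Z = R = 1160 Ω
  L: Z = jωL = j·1.257e+04·0.0268 = 0 + j336.8 Ω
Step 3 — Parallel branch: R2 || L = 1/(1/R2 + 1/L) = 90.17 + j310.6 Ω.
Step 4 — Series with R1: Z_total = R1 + (R2 || L) = 336.2 + j310.6 Ω = 457.7∠42.7° Ω.
Step 5 — Source phasor: V = 53.5∠-46.9° V = 36.56 - j39.06 V.
Step 6 — Current: I = V / Z = 0.0007437 - j0.1169 A = 0.1169∠-89.6° A.
Step 7 — Complex power: S = V·I* = 4.593 + j4.244 VA.
Step 8 — Real power: P = Re(S) = 4.593 W.
Step 9 — Reactive power: Q = Im(S) = 4.244 VAR.
Step 10 — Apparent power: |S| = 6.254 VA.
Step 11 — Power factor: PF = P/|S| = 0.7345 (lagging).

(a) P = 4.593 W  (b) Q = 4.244 VAR  (c) S = 6.254 VA  (d) PF = 0.7345 (lagging)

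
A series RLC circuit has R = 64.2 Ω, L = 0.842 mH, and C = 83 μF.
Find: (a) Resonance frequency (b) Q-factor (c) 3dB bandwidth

Step 1 — Resonance condition Im(Z)=0 gives ω₀ = 1/√(LC).
Step 2 — ω₀ = 1/√(0.000842·8.3e-05) = 3783 rad/s.
Step 3 — f₀ = ω₀/(2π) = 602 Hz.
Step 4 — Series Q: Q = ω₀L/R = 3783·0.000842/64.2 = 0.04961.
Step 5 — 3dB bandwidth: Δω = ω₀/Q = 7.625e+04 rad/s; BW = Δω/(2π) = 1.214e+04 Hz.

(a) f₀ = 602 Hz  (b) Q = 0.04961  (c) BW = 1.214e+04 Hz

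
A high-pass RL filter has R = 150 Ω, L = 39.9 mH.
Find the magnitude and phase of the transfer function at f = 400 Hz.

Step 1 — Angular frequency: ω = 2π·400 = 2513 rad/s.
Step 2 — Transfer function: H(jω) = jωL/(R + jωL).
Step 3 — Numerator jωL = j·100.3; denominator R + jωL = 150 + j100.3.
Step 4 — H = 0.3089 + j0.462.
Step 5 — Magnitude: |H| = 0.5558 (-5.1 dB); phase: φ = 56.2°.

|H| = 0.5558 (-5.1 dB), φ = 56.2°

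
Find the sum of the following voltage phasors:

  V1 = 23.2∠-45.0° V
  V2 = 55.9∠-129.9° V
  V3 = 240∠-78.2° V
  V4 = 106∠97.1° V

Step 1 — Convert each phasor to rectangular form:
  V1 = 23.2·(cos(-45.0°) + j·sin(-45.0°)) = 16.4 - j16.4 V
  V2 = 55.9·(cos(-129.9°) + j·sin(-129.9°)) = -35.86 - j42.88 V
  V3 = 240·(cos(-78.2°) + j·sin(-78.2°)) = 49.08 - j234.9 V
  V4 = 106·(cos(97.1°) + j·sin(97.1°)) = -13.1 + j105.2 V
Step 2 — Sum components: V_total = 16.53 - j189 V.
Step 3 — Convert to polar: |V_total| = 189.8 V, ∠V_total = -85.0°.

V_total = 189.8∠-85.0° V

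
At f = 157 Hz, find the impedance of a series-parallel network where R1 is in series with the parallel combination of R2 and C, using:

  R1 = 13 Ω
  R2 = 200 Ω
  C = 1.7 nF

Step 1 — Angular frequency: ω = 2π·f = 2π·157 = 986.5 rad/s.
Step 2 — Component impedances:
  R1: Z = R = 13 Ω
  R2: Z = R = 200 Ω
  C: Z = 1/(jωC) = -j/(ω·C) = 0 - j5.963e+05 Ω
Step 3 — Parallel branch: R2 || C = 1/(1/R2 + 1/C) = 200 - j0.06708 Ω.
Step 4 — Series with R1: Z_total = R1 + (R2 || C) = 213 - j0.06708 Ω = 213∠-0.0° Ω.

Z = 213 - j0.06708 Ω = 213∠-0.0° Ω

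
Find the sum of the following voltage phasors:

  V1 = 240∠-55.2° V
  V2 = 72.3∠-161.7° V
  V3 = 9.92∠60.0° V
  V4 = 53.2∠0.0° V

Step 1 — Convert each phasor to rectangular form:
  V1 = 240·(cos(-55.2°) + j·sin(-55.2°)) = 137 - j197.1 V
  V2 = 72.3·(cos(-161.7°) + j·sin(-161.7°)) = -68.64 - j22.7 V
  V3 = 9.92·(cos(60.0°) + j·sin(60.0°)) = 4.96 + j8.591 V
  V4 = 53.2·(cos(0.0°) + j·sin(0.0°)) = 53.2 V
Step 2 — Sum components: V_total = 126.5 - j211.2 V.
Step 3 — Convert to polar: |V_total| = 246.2 V, ∠V_total = -59.1°.

V_total = 246.2∠-59.1° V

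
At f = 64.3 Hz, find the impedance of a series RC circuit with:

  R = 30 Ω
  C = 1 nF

Step 1 — Angular frequency: ω = 2π·f = 2π·64.3 = 404 rad/s.
Step 2 — Component impedances:
  R: Z = R = 30 Ω
  C: Z = 1/(jωC) = -j/(ω·C) = 0 - j2.475e+06 Ω
Step 3 — Series combination: Z_total = R + C = 30 - j2.475e+06 Ω = 2.475e+06∠-90.0° Ω.

Z = 30 - j2.475e+06 Ω = 2.475e+06∠-90.0° Ω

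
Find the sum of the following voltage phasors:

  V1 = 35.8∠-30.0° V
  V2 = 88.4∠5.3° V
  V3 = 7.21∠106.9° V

Step 1 — Convert each phasor to rectangular form:
  V1 = 35.8·(cos(-30.0°) + j·sin(-30.0°)) = 31 - j17.9 V
  V2 = 88.4·(cos(5.3°) + j·sin(5.3°)) = 88.02 + j8.166 V
  V3 = 7.21·(cos(106.9°) + j·sin(106.9°)) = -2.096 + j6.899 V
Step 2 — Sum components: V_total = 116.9 - j2.836 V.
Step 3 — Convert to polar: |V_total| = 117 V, ∠V_total = -1.4°.

V_total = 117∠-1.4° V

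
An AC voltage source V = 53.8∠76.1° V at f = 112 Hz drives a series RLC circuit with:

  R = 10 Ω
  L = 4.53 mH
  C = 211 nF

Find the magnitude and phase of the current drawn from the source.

Step 1 — Angular frequency: ω = 2π·f = 2π·112 = 703.7 rad/s.
Step 2 — Component impedances:
  R: Z = R = 10 Ω
  L: Z = jωL = j·703.7·0.00453 = 0 + j3.188 Ω
  C: Z = 1/(jωC) = -j/(ω·C) = 0 - j6735 Ω
Step 3 — Series combination: Z_total = R + L + C = 10 - j6732 Ω = 6732∠-89.9° Ω.
Step 4 — Source phasor: V = 53.8∠76.1° V = 12.92 + j52.22 V.
Step 5 — Ohm's law: I = V / Z_total = (12.92 + j52.22) / (10 - j6732) = -0.007755 + j0.001931 A.
Step 6 — Convert to polar: |I| = 0.007992 A, ∠I = 166.0°.

I = 0.007992∠166.0° A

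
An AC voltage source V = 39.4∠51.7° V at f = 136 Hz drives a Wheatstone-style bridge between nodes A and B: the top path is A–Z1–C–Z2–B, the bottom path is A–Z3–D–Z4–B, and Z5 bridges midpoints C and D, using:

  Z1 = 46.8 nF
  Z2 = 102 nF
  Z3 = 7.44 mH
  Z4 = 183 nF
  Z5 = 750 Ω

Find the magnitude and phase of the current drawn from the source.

Step 1 — Angular frequency: ω = 2π·f = 2π·136 = 854.5 rad/s.
Step 2 — Component impedances:
  Z1: Z = 1/(jωC) = -j/(ω·C) = 0 - j2.501e+04 Ω
  Z2: Z = 1/(jωC) = -j/(ω·C) = 0 - j1.147e+04 Ω
  Z3: Z = jωL = j·854.5·0.00744 = 0 + j6.358 Ω
  Z4: Z = 1/(jωC) = -j/(ω·C) = 0 - j6395 Ω
  Z5: Z = R = 750 Ω
Step 3 — Bridge requires nodal analysis (the Z5 bridge couples midpoints C and D, so the two paths cannot be reduced to a simple series/parallel combination). Setting node B to ground and injecting 1 A at node A, the 3-node admittance system at A, C, D solves to V_A = Z_AB = 95.71 - j4107 Ω = 4108∠-88.7° Ω.
Step 4 — Source phasor: V = 39.4∠51.7° V = 24.42 + j30.92 V.
Step 5 — Ohm's law: I = V / Z_total = (24.42 + j30.92) / (95.71 - j4107) = -0.007387 + j0.006118 A.
Step 6 — Convert to polar: |I| = 0.009591 A, ∠I = 140.4°.

I = 0.009591∠140.4° A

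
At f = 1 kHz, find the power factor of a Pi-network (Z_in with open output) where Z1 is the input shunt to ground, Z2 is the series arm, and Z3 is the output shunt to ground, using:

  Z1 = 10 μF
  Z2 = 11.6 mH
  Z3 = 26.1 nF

Step 1 — Angular frequency: ω = 2π·f = 2π·1000 = 6283 rad/s.
Step 2 — Component impedances:
  Z1: Z = 1/(jωC) = -j/(ω·C) = 0 - j15.92 Ω
  Z2: Z = jωL = j·6283·0.0116 = 0 + j72.88 Ω
  Z3: Z = 1/(jωC) = -j/(ω·C) = 0 - j6098 Ω
Step 3 — With open output, the series arm Z2 and the output shunt Z3 appear in series to ground: Z2 + Z3 = 0 - j6025 Ω.
Step 4 — Parallel with input shunt Z1: Z_in = Z1 || (Z2 + Z3) = 0 - j15.87 Ω = 15.87∠-90.0° Ω.
Step 5 — Power factor: PF = cos(φ) = Re(Z)/|Z| = 0/15.87 = 0.
Step 6 — Type: Im(Z) = -15.87 ⇒ leading (phase φ = -90.0°).

PF = 0 (leading, φ = -90.0°)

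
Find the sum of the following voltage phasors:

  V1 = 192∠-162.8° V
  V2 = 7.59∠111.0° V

Step 1 — Convert each phasor to rectangular form:
  V1 = 192·(cos(-162.8°) + j·sin(-162.8°)) = -183.4 - j56.78 V
  V2 = 7.59·(cos(111.0°) + j·sin(111.0°)) = -2.72 + j7.086 V
Step 2 — Sum components: V_total = -186.1 - j49.69 V.
Step 3 — Convert to polar: |V_total| = 192.7 V, ∠V_total = -165.1°.

V_total = 192.7∠-165.1° V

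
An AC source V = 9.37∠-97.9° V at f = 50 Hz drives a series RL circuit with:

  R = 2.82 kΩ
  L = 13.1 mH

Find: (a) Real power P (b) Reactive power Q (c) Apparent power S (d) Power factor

Step 1 — Angular frequency: ω = 2π·f = 2π·50 = 314.2 rad/s.
Step 2 — Component impedances:
  R: Z = R = 2820 Ω
  L: Z = jωL = j·314.2·0.0131 = 0 + j4.115 Ω
Step 3 — Series combination: Z_total = R + L = 2820 + j4.115 Ω = 2820∠0.1° Ω.
Step 4 — Source phasor: V = 9.37∠-97.9° V = -1.288 - j9.281 V.
Step 5 — Current: I = V / Z = -0.0004615 - j0.00329 A = 0.003323∠-98.0° A.
Step 6 — Complex power: S = V·I* = 0.03113 + j4.544e-05 VA.
Step 7 — Real power: P = Re(S) = 0.03113 W.
Step 8 — Reactive power: Q = Im(S) = 4.544e-05 VAR.
Step 9 — Apparent power: |S| = 0.03113 VA.
Step 10 — Power factor: PF = P/|S| = 1 (lagging).

(a) P = 0.03113 W  (b) Q = 4.544e-05 VAR  (c) S = 0.03113 VA  (d) PF = 1 (lagging)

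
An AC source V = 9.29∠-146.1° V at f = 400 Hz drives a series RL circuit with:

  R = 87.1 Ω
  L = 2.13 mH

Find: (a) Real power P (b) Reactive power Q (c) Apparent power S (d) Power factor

Step 1 — Angular frequency: ω = 2π·f = 2π·400 = 2513 rad/s.
Step 2 — Component impedances:
  R: Z = R = 87.1 Ω
  L: Z = jωL = j·2513·0.00213 = 0 + j5.353 Ω
Step 3 — Series combination: Z_total = R + L = 87.1 + j5.353 Ω = 87.26∠3.5° Ω.
Step 4 — Source phasor: V = 9.29∠-146.1° V = -7.711 - j5.181 V.
Step 5 — Current: I = V / Z = -0.09184 - j0.05384 A = 0.1065∠-149.6° A.
Step 6 — Complex power: S = V·I* = 0.9871 + j0.06067 VA.
Step 7 — Real power: P = Re(S) = 0.9871 W.
Step 8 — Reactive power: Q = Im(S) = 0.06067 VAR.
Step 9 — Apparent power: |S| = 0.989 VA.
Step 10 — Power factor: PF = P/|S| = 0.9981 (lagging).

(a) P = 0.9871 W  (b) Q = 0.06067 VAR  (c) S = 0.989 VA  (d) PF = 0.9981 (lagging)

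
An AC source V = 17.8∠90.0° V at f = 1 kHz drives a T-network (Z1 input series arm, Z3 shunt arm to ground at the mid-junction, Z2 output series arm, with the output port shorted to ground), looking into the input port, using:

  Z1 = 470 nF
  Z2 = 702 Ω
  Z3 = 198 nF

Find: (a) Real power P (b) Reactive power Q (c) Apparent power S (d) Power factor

Step 1 — Angular frequency: ω = 2π·f = 2π·1000 = 6283 rad/s.
Step 2 — Component impedances:
  Z1: Z = 1/(jωC) = -j/(ω·C) = 0 - j338.6 Ω
  Z2: Z = R = 702 Ω
  Z3: Z = 1/(jωC) = -j/(ω·C) = 0 - j803.8 Ω
Step 3 — With the output port shorted to ground, the output series arm Z2 runs from the junction to ground; the shunt arm Z3 also runs from the junction to ground. They appear in parallel: Z3 || Z2 = 398.2 - j347.8 Ω.
Step 4 — Series with input arm Z1: Z_in = Z1 + (Z3 || Z2) = 398.2 - j686.4 Ω = 793.6∠-59.9° Ω.
Step 5 — Source phasor: V = 17.8∠90.0° V = 0 + j17.8 V.
Step 6 — Current: I = V / Z = -0.0194 + j0.01126 A = 0.02243∠149.9° A.
Step 7 — Complex power: S = V·I* = 0.2004 - j0.3453 VA.
Step 8 — Real power: P = Re(S) = 0.2004 W.
Step 9 — Reactive power: Q = Im(S) = -0.3453 VAR.
Step 10 — Apparent power: |S| = 0.3992 VA.
Step 11 — Power factor: PF = P/|S| = 0.5018 (leading).

(a) P = 0.2004 W  (b) Q = -0.3453 VAR  (c) S = 0.3992 VA  (d) PF = 0.5018 (leading)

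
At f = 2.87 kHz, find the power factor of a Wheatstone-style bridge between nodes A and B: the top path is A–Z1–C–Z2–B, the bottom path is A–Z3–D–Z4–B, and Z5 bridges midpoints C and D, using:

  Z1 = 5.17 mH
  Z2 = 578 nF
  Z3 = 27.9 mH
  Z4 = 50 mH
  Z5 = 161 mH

Step 1 — Angular frequency: ω = 2π·f = 2π·2870 = 1.803e+04 rad/s.
Step 2 — Component impedances:
  Z1: Z = jωL = j·1.803e+04·0.00517 = 0 + j93.23 Ω
  Z2: Z = 1/(jωC) = -j/(ω·C) = 0 - j95.94 Ω
  Z3: Z = jωL = j·1.803e+04·0.0279 = 0 + j503.1 Ω
  Z4: Z = jωL = j·1.803e+04·0.05 = 0 + j901.6 Ω
  Z5: Z = jωL = j·1.803e+04·0.161 = 0 + j2903 Ω
Step 3 — Bridge requires nodal analysis (the Z5 bridge couples midpoints C and D, so the two paths cannot be reduced to a simple series/parallel combination). Setting node B to ground and injecting 1 A at node A, the 3-node admittance system at A, C, D solves to V_A = Z_AB = 0 - j5.463 Ω = 5.463∠-90.0° Ω.
Step 4 — Power factor: PF = cos(φ) = Re(Z)/|Z| = -0/5.463 = -0.
Step 5 — Type: Im(Z) = -5.463 ⇒ leading (phase φ = -90.0°).

PF = -0 (leading, φ = -90.0°)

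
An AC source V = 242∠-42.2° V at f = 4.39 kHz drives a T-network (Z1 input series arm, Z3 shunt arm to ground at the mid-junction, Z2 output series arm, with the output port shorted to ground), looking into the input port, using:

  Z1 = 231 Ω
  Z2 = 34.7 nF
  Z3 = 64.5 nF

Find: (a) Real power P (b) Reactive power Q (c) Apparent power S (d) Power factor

Step 1 — Angular frequency: ω = 2π·f = 2π·4390 = 2.758e+04 rad/s.
Step 2 — Component impedances:
  Z1: Z = R = 231 Ω
  Z2: Z = 1/(jωC) = -j/(ω·C) = 0 - j1045 Ω
  Z3: Z = 1/(jωC) = -j/(ω·C) = 0 - j562.1 Ω
Step 3 — With the output port shorted to ground, the output series arm Z2 runs from the junction to ground; the shunt arm Z3 also runs from the junction to ground. They appear in parallel: Z3 || Z2 = 0 - j365.5 Ω.
Step 4 — Series with input arm Z1: Z_in = Z1 + (Z3 || Z2) = 231 - j365.5 Ω = 432.3∠-57.7° Ω.
Step 5 — Source phasor: V = 242∠-42.2° V = 179.3 - j162.6 V.
Step 6 — Current: I = V / Z = 0.5394 + j0.1496 A = 0.5597∠15.5° A.
Step 7 — Complex power: S = V·I* = 72.37 - j114.5 VA.
Step 8 — Real power: P = Re(S) = 72.37 W.
Step 9 — Reactive power: Q = Im(S) = -114.5 VAR.
Step 10 — Apparent power: |S| = 135.5 VA.
Step 11 — Power factor: PF = P/|S| = 0.5343 (leading).

(a) P = 72.37 W  (b) Q = -114.5 VAR  (c) S = 135.5 VA  (d) PF = 0.5343 (leading)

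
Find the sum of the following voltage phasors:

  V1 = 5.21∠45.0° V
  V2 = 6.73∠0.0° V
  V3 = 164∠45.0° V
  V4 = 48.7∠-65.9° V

Step 1 — Convert each phasor to rectangular form:
  V1 = 5.21·(cos(45.0°) + j·sin(45.0°)) = 3.684 + j3.684 V
  V2 = 6.73·(cos(0.0°) + j·sin(0.0°)) = 6.73 V
  V3 = 164·(cos(45.0°) + j·sin(45.0°)) = 116 + j116 V
  V4 = 48.7·(cos(-65.9°) + j·sin(-65.9°)) = 19.89 - j44.46 V
Step 2 — Sum components: V_total = 146.3 + j75.19 V.
Step 3 — Convert to polar: |V_total| = 164.5 V, ∠V_total = 27.2°.

V_total = 164.5∠27.2° V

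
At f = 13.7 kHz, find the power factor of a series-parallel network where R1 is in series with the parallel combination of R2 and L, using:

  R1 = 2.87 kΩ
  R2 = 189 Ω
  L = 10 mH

Step 1 — Angular frequency: ω = 2π·f = 2π·1.37e+04 = 8.608e+04 rad/s.
Step 2 — Component impedances:
  R1: Z = R = 2870 Ω
  R2: Z = R = 189 Ω
  L: Z = jωL = j·8.608e+04·0.01 = 0 + j860.8 Ω
Step 3 — Parallel branch: R2 || L = 1/(1/R2 + 1/L) = 180.3 + j39.59 Ω.
Step 4 — Series with R1: Z_total = R1 + (R2 || L) = 3050 + j39.59 Ω = 3051∠0.7° Ω.
Step 5 — Power factor: PF = cos(φ) = Re(Z)/|Z| = 3050.3/3050.6 = 0.9999.
Step 6 — Type: Im(Z) = 39.59 ⇒ lagging (phase φ = 0.7°).

PF = 0.9999 (lagging, φ = 0.7°)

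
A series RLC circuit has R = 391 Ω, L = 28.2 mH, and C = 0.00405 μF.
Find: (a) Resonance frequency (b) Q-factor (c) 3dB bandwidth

Step 1 — Resonance: ω₀ = 1/√(LC) = 1/√(0.0282·4.05e-09) = 9.357e+04 rad/s.
Step 2 — f₀ = ω₀/(2π) = 1.489e+04 Hz.
Step 3 — Series Q: Q = ω₀L/R = 9.357e+04·0.0282/391 = 6.749.
Step 4 — Bandwidth: Δω = ω₀/Q = 1.387e+04 rad/s; BW = Δω/(2π) = 2207 Hz.

(a) f₀ = 1.489e+04 Hz  (b) Q = 6.749  (c) BW = 2207 Hz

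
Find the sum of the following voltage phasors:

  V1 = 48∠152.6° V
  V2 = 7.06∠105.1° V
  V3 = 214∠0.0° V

Step 1 — Convert each phasor to rectangular form:
  V1 = 48·(cos(152.6°) + j·sin(152.6°)) = -42.62 + j22.09 V
  V2 = 7.06·(cos(105.1°) + j·sin(105.1°)) = -1.839 + j6.816 V
  V3 = 214·(cos(0.0°) + j·sin(0.0°)) = 214 V
Step 2 — Sum components: V_total = 169.5 + j28.91 V.
Step 3 — Convert to polar: |V_total| = 172 V, ∠V_total = 9.7°.

V_total = 172∠9.7° V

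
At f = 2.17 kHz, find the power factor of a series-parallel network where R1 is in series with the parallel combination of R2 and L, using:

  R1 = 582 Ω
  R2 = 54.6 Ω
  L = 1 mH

Step 1 — Angular frequency: ω = 2π·f = 2π·2170 = 1.363e+04 rad/s.
Step 2 — Component impedances:
  R1: Z = R = 582 Ω
  R2: Z = R = 54.6 Ω
  L: Z = jωL = j·1.363e+04·0.001 = 0 + j13.63 Ω
Step 3 — Parallel branch: R2 || L = 1/(1/R2 + 1/L) = 3.205 + j12.83 Ω.
Step 4 — Series with R1: Z_total = R1 + (R2 || L) = 585.2 + j12.83 Ω = 585.3∠1.3° Ω.
Step 5 — Power factor: PF = cos(φ) = Re(Z)/|Z| = 585.2/585.3 = 0.9998.
Step 6 — Type: Im(Z) = 12.83 ⇒ lagging (phase φ = 1.3°).

PF = 0.9998 (lagging, φ = 1.3°)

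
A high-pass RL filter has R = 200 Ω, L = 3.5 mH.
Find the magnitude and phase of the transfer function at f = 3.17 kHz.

Step 1 — Angular frequency: ω = 2π·3170 = 1.992e+04 rad/s.
Step 2 — Transfer function: H(jω) = jωL/(R + jωL).
Step 3 — Numerator jωL = j·69.71; denominator R + jωL = 200 + j69.71.
Step 4 — H = 0.1083 + j0.3108.
Step 5 — Magnitude: |H| = 0.3291 (-9.7 dB); phase: φ = 70.8°.

|H| = 0.3291 (-9.7 dB), φ = 70.8°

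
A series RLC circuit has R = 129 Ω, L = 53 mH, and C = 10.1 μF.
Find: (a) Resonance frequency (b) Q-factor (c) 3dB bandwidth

Step 1 — Resonance condition Im(Z)=0 gives ω₀ = 1/√(LC).
Step 2 — ω₀ = 1/√(0.053·1.01e-05) = 1367 rad/s.
Step 3 — f₀ = ω₀/(2π) = 217.5 Hz.
Step 4 — Series Q: Q = ω₀L/R = 1367·0.053/129 = 0.5615.
Step 5 — 3dB bandwidth: Δω = ω₀/Q = 2434 rad/s; BW = Δω/(2π) = 387.4 Hz.

(a) f₀ = 217.5 Hz  (b) Q = 0.5615  (c) BW = 387.4 Hz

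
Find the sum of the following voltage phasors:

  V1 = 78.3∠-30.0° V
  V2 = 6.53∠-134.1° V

Step 1 — Convert each phasor to rectangular form:
  V1 = 78.3·(cos(-30.0°) + j·sin(-30.0°)) = 67.81 - j39.15 V
  V2 = 6.53·(cos(-134.1°) + j·sin(-134.1°)) = -4.544 - j4.689 V
Step 2 — Sum components: V_total = 63.27 - j43.84 V.
Step 3 — Convert to polar: |V_total| = 76.97 V, ∠V_total = -34.7°.

V_total = 76.97∠-34.7° V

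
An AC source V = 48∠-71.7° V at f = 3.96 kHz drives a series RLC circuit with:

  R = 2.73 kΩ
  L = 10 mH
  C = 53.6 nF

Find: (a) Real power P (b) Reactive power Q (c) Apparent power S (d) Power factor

Step 1 — Angular frequency: ω = 2π·f = 2π·3960 = 2.488e+04 rad/s.
Step 2 — Component impedances:
  R: Z = R = 2730 Ω
  L: Z = jωL = j·2.488e+04·0.01 = 0 + j248.8 Ω
  C: Z = 1/(jωC) = -j/(ω·C) = 0 - j749.8 Ω
Step 3 — Series combination: Z_total = R + L + C = 2730 - j501 Ω = 2776∠-10.4° Ω.
Step 4 — Source phasor: V = 48∠-71.7° V = 15.07 - j45.57 V.
Step 5 — Current: I = V / Z = 0.008305 - j0.01517 A = 0.01729∠-61.3° A.
Step 6 — Complex power: S = V·I* = 0.8165 - j0.1498 VA.
Step 7 — Real power: P = Re(S) = 0.8165 W.
Step 8 — Reactive power: Q = Im(S) = -0.1498 VAR.
Step 9 — Apparent power: |S| = 0.8301 VA.
Step 10 — Power factor: PF = P/|S| = 0.9836 (leading).

(a) P = 0.8165 W  (b) Q = -0.1498 VAR  (c) S = 0.8301 VA  (d) PF = 0.9836 (leading)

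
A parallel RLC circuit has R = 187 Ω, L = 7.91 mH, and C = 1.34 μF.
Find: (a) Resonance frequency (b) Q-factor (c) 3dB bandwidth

Step 1 — Resonance: ω₀ = 1/√(LC) = 1/√(0.00791·1.34e-06) = 9713 rad/s.
Step 2 — f₀ = ω₀/(2π) = 1546 Hz.
Step 3 — Parallel Q: Q = R/(ω₀L) = 187/(9713·0.00791) = 2.434.
Step 4 — Bandwidth: Δω = ω₀/Q = 3991 rad/s; BW = Δω/(2π) = 635.1 Hz.

(a) f₀ = 1546 Hz  (b) Q = 2.434  (c) BW = 635.1 Hz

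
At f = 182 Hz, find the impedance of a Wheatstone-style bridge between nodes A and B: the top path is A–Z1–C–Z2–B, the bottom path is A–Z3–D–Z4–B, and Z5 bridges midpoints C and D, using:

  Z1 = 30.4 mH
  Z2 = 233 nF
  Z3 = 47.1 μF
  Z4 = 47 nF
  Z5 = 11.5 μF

Step 1 — Angular frequency: ω = 2π·f = 2π·182 = 1144 rad/s.
Step 2 — Component impedances:
  Z1: Z = jωL = j·1144·0.0304 = 0 + j34.76 Ω
  Z2: Z = 1/(jωC) = -j/(ω·C) = 0 - j3753 Ω
  Z3: Z = 1/(jωC) = -j/(ω·C) = 0 - j18.57 Ω
  Z4: Z = 1/(jωC) = -j/(ω·C) = 0 - j1.861e+04 Ω
  Z5: Z = 1/(jωC) = -j/(ω·C) = 0 - j76.04 Ω
Step 3 — Bridge requires nodal analysis (the Z5 bridge couples midpoints C and D, so the two paths cannot be reduced to a simple series/parallel combination). Setting node B to ground and injecting 1 A at node A, the 3-node admittance system at A, C, D solves to V_A = Z_AB = 0 - j3082 Ω = 3082∠-90.0° Ω.

Z = 0 - j3082 Ω = 3082∠-90.0° Ω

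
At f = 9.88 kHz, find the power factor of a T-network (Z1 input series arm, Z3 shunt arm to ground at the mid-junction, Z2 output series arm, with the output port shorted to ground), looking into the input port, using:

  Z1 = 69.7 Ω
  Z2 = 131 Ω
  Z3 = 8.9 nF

Step 1 — Angular frequency: ω = 2π·f = 2π·9880 = 6.208e+04 rad/s.
Step 2 — Component impedances:
  Z1: Z = R = 69.7 Ω
  Z2: Z = R = 131 Ω
  Z3: Z = 1/(jωC) = -j/(ω·C) = 0 - j1810 Ω
Step 3 — With the output port shorted to ground, the output series arm Z2 runs from the junction to ground; the shunt arm Z3 also runs from the junction to ground. They appear in parallel: Z3 || Z2 = 130.3 - j9.432 Ω.
Step 4 — Series with input arm Z1: Z_in = Z1 + (Z3 || Z2) = 200 - j9.432 Ω = 200.2∠-2.7° Ω.
Step 5 — Power factor: PF = cos(φ) = Re(Z)/|Z| = 200.02/200.24 = 0.9989.
Step 6 — Type: Im(Z) = -9.432 ⇒ leading (phase φ = -2.7°).

PF = 0.9989 (leading, φ = -2.7°)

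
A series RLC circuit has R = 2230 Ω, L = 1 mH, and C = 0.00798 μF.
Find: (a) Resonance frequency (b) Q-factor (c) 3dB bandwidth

Step 1 — Resonance: ω₀ = 1/√(LC) = 1/√(0.001·7.98e-09) = 3.54e+05 rad/s.
Step 2 — f₀ = ω₀/(2π) = 5.634e+04 Hz.
Step 3 — Series Q: Q = ω₀L/R = 3.54e+05·0.001/2230 = 0.1587.
Step 4 — Bandwidth: Δω = ω₀/Q = 2.23e+06 rad/s; BW = Δω/(2π) = 3.549e+05 Hz.

(a) f₀ = 5.634e+04 Hz  (b) Q = 0.1587  (c) BW = 3.549e+05 Hz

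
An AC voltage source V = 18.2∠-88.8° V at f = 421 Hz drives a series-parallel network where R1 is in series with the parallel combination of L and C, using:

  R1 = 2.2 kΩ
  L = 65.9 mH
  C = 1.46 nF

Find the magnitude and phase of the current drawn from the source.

Step 1 — Angular frequency: ω = 2π·f = 2π·421 = 2645 rad/s.
Step 2 — Component impedances:
  R1: Z = R = 2200 Ω
  L: Z = jωL = j·2645·0.0659 = 0 + j174.3 Ω
  C: Z = 1/(jωC) = -j/(ω·C) = 0 - j2.589e+05 Ω
Step 3 — Parallel branch: L || C = 1/(1/L + 1/C) = 0 + j174.4 Ω.
Step 4 — Series with R1: Z_total = R1 + (L || C) = 2200 + j174.4 Ω = 2207∠4.5° Ω.
Step 5 — Source phasor: V = 18.2∠-88.8° V = 0.3812 - j18.2 V.
Step 6 — Ohm's law: I = V / Z_total = (0.3812 - j18.2) / (2200 + j174.4) = -0.0004795 - j0.008233 A.
Step 7 — Convert to polar: |I| = 0.008247 A, ∠I = -93.3°.

I = 0.008247∠-93.3° A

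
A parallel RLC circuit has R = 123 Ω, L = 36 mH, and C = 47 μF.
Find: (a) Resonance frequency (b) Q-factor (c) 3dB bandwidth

Step 1 — Resonance: ω₀ = 1/√(LC) = 1/√(0.036·4.7e-05) = 768.8 rad/s.
Step 2 — f₀ = ω₀/(2π) = 122.4 Hz.
Step 3 — Parallel Q: Q = R/(ω₀L) = 123/(768.8·0.036) = 4.444.
Step 4 — Bandwidth: Δω = ω₀/Q = 173 rad/s; BW = Δω/(2π) = 27.53 Hz.

(a) f₀ = 122.4 Hz  (b) Q = 4.444  (c) BW = 27.53 Hz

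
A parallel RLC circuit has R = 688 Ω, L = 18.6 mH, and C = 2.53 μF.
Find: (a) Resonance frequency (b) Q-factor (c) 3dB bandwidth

Step 1 — Resonance: ω₀ = 1/√(LC) = 1/√(0.0186·2.53e-06) = 4610 rad/s.
Step 2 — f₀ = ω₀/(2π) = 733.7 Hz.
Step 3 — Parallel Q: Q = R/(ω₀L) = 688/(4610·0.0186) = 8.024.
Step 4 — Bandwidth: Δω = ω₀/Q = 574.5 rad/s; BW = Δω/(2π) = 91.43 Hz.

(a) f₀ = 733.7 Hz  (b) Q = 8.024  (c) BW = 91.43 Hz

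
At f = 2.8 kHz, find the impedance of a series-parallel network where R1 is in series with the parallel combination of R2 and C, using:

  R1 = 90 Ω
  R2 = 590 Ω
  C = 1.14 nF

Step 1 — Angular frequency: ω = 2π·f = 2π·2800 = 1.759e+04 rad/s.
Step 2 — Component impedances:
  R1: Z = R = 90 Ω
  R2: Z = R = 590 Ω
  C: Z = 1/(jωC) = -j/(ω·C) = 0 - j4.986e+04 Ω
Step 3 — Parallel branch: R2 || C = 1/(1/R2 + 1/C) = 589.9 - j6.98 Ω.
Step 4 — Series with R1: Z_total = R1 + (R2 || C) = 679.9 - j6.98 Ω = 680∠-0.6° Ω.

Z = 679.9 - j6.98 Ω = 680∠-0.6° Ω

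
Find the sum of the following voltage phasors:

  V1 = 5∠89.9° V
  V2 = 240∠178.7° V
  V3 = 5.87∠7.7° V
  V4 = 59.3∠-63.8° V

Step 1 — Convert each phasor to rectangular form:
  V1 = 5·(cos(89.9°) + j·sin(89.9°)) = 0.008727 + j5 V
  V2 = 240·(cos(178.7°) + j·sin(178.7°)) = -239.9 + j5.445 V
  V3 = 5.87·(cos(7.7°) + j·sin(7.7°)) = 5.817 + j0.7865 V
  V4 = 59.3·(cos(-63.8°) + j·sin(-63.8°)) = 26.18 - j53.21 V
Step 2 — Sum components: V_total = -207.9 - j41.98 V.
Step 3 — Convert to polar: |V_total| = 212.1 V, ∠V_total = -168.6°.

V_total = 212.1∠-168.6° V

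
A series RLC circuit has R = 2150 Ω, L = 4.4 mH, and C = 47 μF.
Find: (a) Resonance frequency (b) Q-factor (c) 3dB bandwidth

Step 1 — Resonance condition Im(Z)=0 gives ω₀ = 1/√(LC).
Step 2 — ω₀ = 1/√(0.0044·4.7e-05) = 2199 rad/s.
Step 3 — f₀ = ω₀/(2π) = 350 Hz.
Step 4 — Series Q: Q = ω₀L/R = 2199·0.0044/2150 = 0.0045.
Step 5 — 3dB bandwidth: Δω = ω₀/Q = 4.886e+05 rad/s; BW = Δω/(2π) = 7.777e+04 Hz.

(a) f₀ = 350 Hz  (b) Q = 0.0045  (c) BW = 7.777e+04 Hz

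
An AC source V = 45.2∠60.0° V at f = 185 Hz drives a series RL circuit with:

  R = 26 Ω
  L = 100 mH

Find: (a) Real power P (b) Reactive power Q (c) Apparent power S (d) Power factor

Step 1 — Angular frequency: ω = 2π·f = 2π·185 = 1162 rad/s.
Step 2 — Component impedances:
  R: Z = R = 26 Ω
  L: Z = jωL = j·1162·0.1 = 0 + j116.2 Ω
Step 3 — Series combination: Z_total = R + L = 26 + j116.2 Ω = 119.1∠77.4° Ω.
Step 4 — Source phasor: V = 45.2∠60.0° V = 22.6 + j39.14 V.
Step 5 — Current: I = V / Z = 0.3621 - j0.1134 A = 0.3795∠-17.4° A.
Step 6 — Complex power: S = V·I* = 3.744 + j16.74 VA.
Step 7 — Real power: P = Re(S) = 3.744 W.
Step 8 — Reactive power: Q = Im(S) = 16.74 VAR.
Step 9 — Apparent power: |S| = 17.15 VA.
Step 10 — Power factor: PF = P/|S| = 0.2183 (lagging).

(a) P = 3.744 W  (b) Q = 16.74 VAR  (c) S = 17.15 VA  (d) PF = 0.2183 (lagging)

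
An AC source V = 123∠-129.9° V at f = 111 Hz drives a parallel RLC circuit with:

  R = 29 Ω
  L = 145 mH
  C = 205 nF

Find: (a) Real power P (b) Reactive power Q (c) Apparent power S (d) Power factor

Step 1 — Angular frequency: ω = 2π·f = 2π·111 = 697.4 rad/s.
Step 2 — Component impedances:
  R: Z = R = 29 Ω
  L: Z = jωL = j·697.4·0.145 = 0 + j101.1 Ω
  C: Z = 1/(jωC) = -j/(ω·C) = 0 - j6994 Ω
Step 3 — Parallel combination: 1/Z_total = 1/R + 1/L + 1/C; Z_total = 26.85 + j7.59 Ω = 27.91∠15.8° Ω.
Step 4 — Source phasor: V = 123∠-129.9° V = -78.9 - j94.36 V.
Step 5 — Current: I = V / Z = -3.64 - j2.485 A = 4.408∠-145.7° A.
Step 6 — Complex power: S = V·I* = 521.7 + j147.4 VA.
Step 7 — Real power: P = Re(S) = 521.7 W.
Step 8 — Reactive power: Q = Im(S) = 147.4 VAR.
Step 9 — Apparent power: |S| = 542.1 VA.
Step 10 — Power factor: PF = P/|S| = 0.9623 (lagging).

(a) P = 521.7 W  (b) Q = 147.4 VAR  (c) S = 542.1 VA  (d) PF = 0.9623 (lagging)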